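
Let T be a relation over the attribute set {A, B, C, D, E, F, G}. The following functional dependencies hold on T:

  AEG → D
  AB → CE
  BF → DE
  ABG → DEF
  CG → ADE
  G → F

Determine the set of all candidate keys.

Attributes B, G never appear on any right-hand side, so every candidate key must contain {B, G}.
{B, G}⁺ = {B, D, E, F, G}, which is not all of the schema, so we must add further attributes.
{A, B, G}⁺: AB→CE adds C, E; ABG→DEF adds D, F → {A, B, C, D, E, F, G}.
{B, C, G}⁺: CG→ADE adds A, D, E; G→F adds F → {A, B, C, D, E, F, G}.

(A, B, G), (B, C, G)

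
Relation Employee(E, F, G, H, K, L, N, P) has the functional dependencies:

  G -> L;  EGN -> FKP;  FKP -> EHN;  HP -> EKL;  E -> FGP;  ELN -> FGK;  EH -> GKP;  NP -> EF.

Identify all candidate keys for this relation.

{E, H}⁺: E→FGP adds F, G, P; EH→GKP adds K; G→L adds L; FKP→EHN adds N → {E, F, G, H, K, L, N, P}. Minimal: {H}⁺ = {H}; {E}⁺ = {E, F, G, L, P} — none reach the full schema.
{E, K}⁺: E→FGP adds F, G, P; G→L adds L; FKP→EHN adds H, N → {E, F, G, H, K, L, N, P}. Minimal: {K}⁺ = {K}; {E}⁺ = {E, F, G, L, P} — none reach the full schema.
{E, N}⁺: E→FGP adds F, G, P; G→L adds L; EGN→FKP adds K; FKP→EHN adds H → {E, F, G, H, K, L, N, P}. Minimal: {N}⁺ = {N}; {E}⁺ = {E, F, G, L, P} — none reach the full schema.
{H, P}⁺: HP→EKL adds E, K, L; E→FGP adds F, G; FKP→EHN adds N → {E, F, G, H, K, L, N, P}. Minimal: {P}⁺ = {P}; {H}⁺ = {H} — none reach the full schema.
{N, P}⁺: NP→EF adds E, F; E→FGP adds G; G→L adds L; EGN→FKP adds K; FKP→EHN adds H → {E, F, G, H, K, L, N, P}. Minimal: {P}⁺ = {P}; {N}⁺ = {N} — none reach the full schema.
{F, K, P}⁺: FKP→EHN adds E, H, N; HP→EKL adds L; E→FGP adds G → {E, F, G, H, K, L, N, P}. Minimal: {K, P}⁺ = {K, P}; {F, P}⁺ = {F, P}; {F, K}⁺ = {F, K} — none reach the full schema.

{E, H}, {E, K}, {E, N}, {H, P}, {N, P}, {F, K, P}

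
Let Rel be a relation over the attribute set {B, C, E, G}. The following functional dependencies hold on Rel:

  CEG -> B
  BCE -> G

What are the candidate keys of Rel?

(B, C, E); (C, E, G)

Attributes C, E never appear on any right-hand side, so every candidate key must contain {C, E}.
{C, E}⁺ = {C, E}, which is not all of the schema, so we must add further attributes.
{B, C, E}⁺: BCE→G adds G → {B, C, E, G}.
{C, E, G}⁺: CEG→B adds B → {B, C, E, G}.
Any other superkey contains one of these as a subset, so there are no further candidate keys.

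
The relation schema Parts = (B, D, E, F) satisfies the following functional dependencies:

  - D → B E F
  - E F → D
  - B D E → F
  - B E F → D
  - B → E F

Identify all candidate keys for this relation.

{B}⁺: B→EF adds E, F; EF→D adds D → {B, D, E, F}.
{D}⁺: D→BEF adds B, E, F → {B, D, E, F}.
{E, F}⁺: EF→D adds D; D→BEF adds B → {B, D, E, F}. Minimal: {F}⁺ = {F}; {E}⁺ = {E} — none reach the full schema.
Any other superkey contains one of these as a subset, so there are no further candidate keys.

B, D, EF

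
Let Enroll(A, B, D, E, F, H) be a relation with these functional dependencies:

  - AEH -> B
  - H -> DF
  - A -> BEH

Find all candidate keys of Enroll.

(A)

Attribute A never appears on the right-hand side of any dependency, so A must belong to every candidate key.
{A}⁺ = {A, B, D, E, F, H}, which is all of the schema, so {A} is the only candidate key.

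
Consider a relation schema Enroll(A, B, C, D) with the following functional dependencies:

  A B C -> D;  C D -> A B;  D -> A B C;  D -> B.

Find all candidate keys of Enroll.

{D}⁺: D→ABC adds A, B, C → {A, B, C, D}.
{A, B, C}⁺: ABC→D adds D → {A, B, C, D}. Minimal: {B, C}⁺ = {B, C}; {A, C}⁺ = {A, C}; {A, B}⁺ = {A, B} — none reach the full schema.

D, ABC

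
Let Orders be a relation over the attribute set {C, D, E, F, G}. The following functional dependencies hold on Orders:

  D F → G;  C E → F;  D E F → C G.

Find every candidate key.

CDE, DEF

{C, D, E}⁺: CE→F adds F; DEF→CG adds G → {C, D, E, F, G}. Minimal: {D, E}⁺ = {D, E}; {C, E}⁺ = {C, E, F}; {C, D}⁺ = {C, D} — none reach the full schema.
{D, E, F}⁺: DF→G adds G; DEF→CG adds C → {C, D, E, F, G}. Minimal: {E, F}⁺ = {E, F}; {D, F}⁺ = {D, F, G}; {D, E}⁺ = {D, E} — none reach the full schema.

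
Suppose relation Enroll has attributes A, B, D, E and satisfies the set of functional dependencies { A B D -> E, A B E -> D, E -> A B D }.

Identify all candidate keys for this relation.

{E}⁺: E→ABD adds A, B, D → {A, B, D, E}.
{A, B, D}⁺: ABD→E adds E → {A, B, D, E}.

(E), (A, B, D)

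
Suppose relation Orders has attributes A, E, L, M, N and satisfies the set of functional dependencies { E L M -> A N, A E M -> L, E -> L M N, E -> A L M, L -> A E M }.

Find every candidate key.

{E}⁺: E→LMN adds L, M, N; E→ALM adds A → {A, E, L, M, N}.
{L}⁺: L→AEM adds A, E, M; ELM→AN adds N → {A, E, L, M, N}.

(E); (L)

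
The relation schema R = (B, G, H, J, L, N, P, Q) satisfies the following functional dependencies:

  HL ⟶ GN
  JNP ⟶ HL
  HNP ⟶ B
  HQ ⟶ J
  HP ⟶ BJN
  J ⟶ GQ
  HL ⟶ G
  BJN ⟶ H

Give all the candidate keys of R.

{H, P}, {J, N, P}

Attribute P never appears on the right-hand side of any dependency, so P must belong to every candidate key.
{P}⁺ = {P}, which is not all of the schema, so we must add further attributes.
{H, P}⁺: HP→BJN adds B, J, N; J→GQ adds G, Q; JNP→HL adds L → {B, G, H, J, L, N, P, Q}. Minimal: {P}⁺ = {P}; {H}⁺ = {H} — none reach the full schema.
{J, N, P}⁺: JNP→HL adds H, L; HNP→B adds B; J→GQ adds G, Q → {B, G, H, J, L, N, P, Q}. Minimal: {N, P}⁺ = {N, P}; {J, P}⁺ = {G, J, P, Q}; {J, N}⁺ = {G, J, N, Q} — none reach the full schema.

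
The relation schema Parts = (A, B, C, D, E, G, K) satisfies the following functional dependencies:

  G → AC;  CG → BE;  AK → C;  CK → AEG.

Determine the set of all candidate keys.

{A, D, K}; {C, D, K}; {D, G, K}

{A, D, K}⁺: AK→C adds C; CK→AEG adds E, G; CG→BE adds B → {A, B, C, D, E, G, K}.
{C, D, K}⁺: CK→AEG adds A, E, G; CG→BE adds B → {A, B, C, D, E, G, K}.
{D, G, K}⁺: G→AC adds A, C; CG→BE adds B, E → {A, B, C, D, E, G, K}.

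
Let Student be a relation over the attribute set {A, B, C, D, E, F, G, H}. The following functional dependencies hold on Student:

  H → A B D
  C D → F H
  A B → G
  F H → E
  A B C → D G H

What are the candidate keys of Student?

CD; CH; ABC

{C, D}⁺: CD→FH adds F, H; FH→E adds E; H→ABD adds A, B; AB→G adds G → {A, B, C, D, E, F, G, H}.
{C, H}⁺: H→ABD adds A, B, D; CD→FH adds F; AB→G adds G; FH→E adds E → {A, B, C, D, E, F, G, H}.
{A, B, C}⁺: AB→G adds G; ABC→DGH adds D, H; CD→FH adds F; FH→E adds E → {A, B, C, D, E, F, G, H}.
Any other superkey contains one of these as a subset, so there are no further candidate keys.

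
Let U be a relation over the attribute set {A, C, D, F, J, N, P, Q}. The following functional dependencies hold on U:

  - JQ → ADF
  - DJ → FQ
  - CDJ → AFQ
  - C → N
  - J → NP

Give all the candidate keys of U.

Attributes C, J never appear on any right-hand side, so every candidate key must contain {C, J}.
{C, J}⁺ = {C, J, N, P}, which is not all of the schema, so we must add further attributes.
{C, D, J}⁺: DJ→FQ adds F, Q; CDJ→AFQ adds A; C→N adds N; J→NP adds P → {A, C, D, F, J, N, P, Q}. Minimal: {D, J}⁺ = {A, D, F, J, N, P, Q}; {C, J}⁺ = {C, J, N, P}; {C, D}⁺ = {C, D, N} — none reach the full schema.
{C, J, Q}⁺: JQ→ADF adds A, D, F; C→N adds N; J→NP adds P → {A, C, D, F, J, N, P, Q}. Minimal: {J, Q}⁺ = {A, D, F, J, N, P, Q}; {C, Q}⁺ = {C, N, Q}; {C, J}⁺ = {C, J, N, P} — none reach the full schema.
Any other superkey contains one of these as a subset, so there are no further candidate keys.

CDJ, CJQ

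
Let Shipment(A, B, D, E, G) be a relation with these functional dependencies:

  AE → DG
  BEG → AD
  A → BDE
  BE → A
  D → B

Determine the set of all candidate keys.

{A}; {B, E}; {D, E}

{A}⁺: A→BDE adds B, D, E; AE→DG adds G → {A, B, D, E, G}.
{B, E}⁺: BE→A adds A; AE→DG adds D, G → {A, B, D, E, G}. Minimal: {E}⁺ = {E}; {B}⁺ = {B} — none reach the full schema.
{D, E}⁺: D→B adds B; BE→A adds A; AE→DG adds G → {A, B, D, E, G}. Minimal: {E}⁺ = {E}; {D}⁺ = {B, D} — none reach the full schema.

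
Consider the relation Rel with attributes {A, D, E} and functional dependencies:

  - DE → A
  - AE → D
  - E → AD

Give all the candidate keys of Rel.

Attribute E never appears on the right-hand side of any dependency, so E must belong to every candidate key.
{E}⁺ = {A, D, E}, which is all of the schema, so {E} is the only candidate key.

(E)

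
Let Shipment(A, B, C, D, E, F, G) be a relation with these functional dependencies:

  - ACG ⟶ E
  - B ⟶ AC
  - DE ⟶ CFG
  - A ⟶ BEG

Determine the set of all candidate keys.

Attribute D never appears on the right-hand side of any dependency, so D must belong to every candidate key.
{D}⁺ = {D}, which is not all of the schema, so we must add further attributes.
{A, D}⁺: A→BEG adds B, E, G; B→AC adds C; DE→CFG adds F → {A, B, C, D, E, F, G}. Minimal: {D}⁺ = {D}; {A}⁺ = {A, B, C, E, G} — none reach the full schema.
{B, D}⁺: B→AC adds A, C; A→BEG adds E, G; DE→CFG adds F → {A, B, C, D, E, F, G}. Minimal: {D}⁺ = {D}; {B}⁺ = {A, B, C, E, G} — none reach the full schema.
Any other superkey contains one of these as a subset, so there are no further candidate keys.

AD; BD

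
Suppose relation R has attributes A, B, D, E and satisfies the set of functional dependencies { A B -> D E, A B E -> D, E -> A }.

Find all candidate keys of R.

AB; BE

Attribute B never appears on the right-hand side of any dependency, so B must belong to every candidate key.
{B}⁺ = {B}, which is not all of the schema, so we must add further attributes.
{A, B}⁺: AB→DE adds D, E → {A, B, D, E}. Minimal: {B}⁺ = {B}; {A}⁺ = {A} — none reach the full schema.
{B, E}⁺: E→A adds A; AB→DE adds D → {A, B, D, E}. Minimal: {E}⁺ = {A, E}; {B}⁺ = {B} — none reach the full schema.
Any other superkey contains one of these as a subset, so there are no further candidate keys.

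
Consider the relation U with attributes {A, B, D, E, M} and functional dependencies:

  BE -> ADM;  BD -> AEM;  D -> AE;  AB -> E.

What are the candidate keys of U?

(A, B), (B, D), (B, E)

{A, B}⁺: AB→E adds E; BE→ADM adds D, M → {A, B, D, E, M}. Minimal: {B}⁺ = {B}; {A}⁺ = {A} — none reach the full schema.
{B, D}⁺: BD→AEM adds A, E, M → {A, B, D, E, M}. Minimal: {D}⁺ = {A, D, E}; {B}⁺ = {B} — none reach the full schema.
{B, E}⁺: BE→ADM adds A, D, M → {A, B, D, E, M}. Minimal: {E}⁺ = {E}; {B}⁺ = {B} — none reach the full schema.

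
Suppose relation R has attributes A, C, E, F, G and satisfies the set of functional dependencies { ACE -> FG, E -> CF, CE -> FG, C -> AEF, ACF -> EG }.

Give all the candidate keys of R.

(C), (E)

{C}⁺: C→AEF adds A, E, F; ACF→EG adds G → {A, C, E, F, G}.
{E}⁺: E→CF adds C, F; CE→FG adds G; C→AEF adds A → {A, C, E, F, G}.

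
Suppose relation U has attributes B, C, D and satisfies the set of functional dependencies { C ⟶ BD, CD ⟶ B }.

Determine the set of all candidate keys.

{C}

Attribute C never appears on the right-hand side of any dependency, so C must belong to every candidate key.
{C}⁺ = {B, C, D}, which is all of the schema, so {C} is the only candidate key.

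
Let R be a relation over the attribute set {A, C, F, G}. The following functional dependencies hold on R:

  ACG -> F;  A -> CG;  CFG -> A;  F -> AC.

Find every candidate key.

{A}⁺: A→CG adds C, G; ACG→F adds F → {A, C, F, G}.
{F}⁺: F→AC adds A, C; A→CG adds G → {A, C, F, G}.

A, F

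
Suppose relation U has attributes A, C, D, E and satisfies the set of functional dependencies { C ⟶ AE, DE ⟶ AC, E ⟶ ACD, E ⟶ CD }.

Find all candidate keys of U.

{C}, {E}

{C}⁺: C→AE adds A, E; E→ACD adds D → {A, C, D, E}.
{E}⁺: E→ACD adds A, C, D → {A, C, D, E}.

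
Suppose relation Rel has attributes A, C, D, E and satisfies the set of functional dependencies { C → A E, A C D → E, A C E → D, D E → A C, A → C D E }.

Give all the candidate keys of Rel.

{A}⁺: A→CDE adds C, D, E → {A, C, D, E}.
{C}⁺: C→AE adds A, E; ACE→D adds D → {A, C, D, E}.
{D, E}⁺: DE→AC adds A, C → {A, C, D, E}. Minimal: {E}⁺ = {E}; {D}⁺ = {D} — none reach the full schema.
Any other superkey contains one of these as a subset, so there are no further candidate keys.

{A}; {C}; {D, E}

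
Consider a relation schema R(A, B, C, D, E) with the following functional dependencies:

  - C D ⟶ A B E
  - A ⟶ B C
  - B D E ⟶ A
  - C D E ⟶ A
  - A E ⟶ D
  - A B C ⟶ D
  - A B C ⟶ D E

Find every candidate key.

{A}⁺: A→BC adds B, C; ABC→D adds D; ABC→DE adds E → {A, B, C, D, E}.
{C, D}⁺: CD→ABE adds A, B, E → {A, B, C, D, E}. Minimal: {D}⁺ = {D}; {C}⁺ = {C} — none reach the full schema.
{B, D, E}⁺: BDE→A adds A; A→BC adds C → {A, B, C, D, E}. Minimal: {D, E}⁺ = {D, E}; {B, E}⁺ = {B, E}; {B, D}⁺ = {B, D} — none reach the full schema.

{A}; {C, D}; {B, D, E}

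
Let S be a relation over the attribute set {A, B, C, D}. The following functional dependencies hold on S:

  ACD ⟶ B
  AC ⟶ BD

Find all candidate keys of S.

AC

Attributes A, C never appear on any right-hand side, so every candidate key must contain {A, C}.
{A, C}⁺ = {A, B, C, D}, which is all of the schema, so {A, C} is the only candidate key.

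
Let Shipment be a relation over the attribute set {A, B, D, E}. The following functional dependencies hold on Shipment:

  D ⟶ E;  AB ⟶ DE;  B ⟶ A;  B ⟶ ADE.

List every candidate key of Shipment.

Attribute B never appears on the right-hand side of any dependency, so B must belong to every candidate key.
{B}⁺ = {A, B, D, E}, which is all of the schema, so {B} is the only candidate key.

{B}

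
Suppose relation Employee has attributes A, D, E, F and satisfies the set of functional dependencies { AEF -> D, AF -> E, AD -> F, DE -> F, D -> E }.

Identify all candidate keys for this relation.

Attribute A never appears on the right-hand side of any dependency, so A must belong to every candidate key.
{A}⁺ = {A}, which is not all of the schema, so we must add further attributes.
{A, D}⁺: AD→F adds F; D→E adds E → {A, D, E, F}. Minimal: {D}⁺ = {D, E, F}; {A}⁺ = {A} — none reach the full schema.
{A, F}⁺: AF→E adds E; AEF→D adds D → {A, D, E, F}. Minimal: {F}⁺ = {F}; {A}⁺ = {A} — none reach the full schema.

{A, D}; {A, F}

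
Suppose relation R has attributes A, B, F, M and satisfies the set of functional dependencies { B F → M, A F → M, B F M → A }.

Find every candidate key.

Attributes B, F never appear on any right-hand side, so every candidate key must contain {B, F}.
{B, F}⁺ = {A, B, F, M}, which is all of the schema, so {B, F} is the only candidate key.

(B, F)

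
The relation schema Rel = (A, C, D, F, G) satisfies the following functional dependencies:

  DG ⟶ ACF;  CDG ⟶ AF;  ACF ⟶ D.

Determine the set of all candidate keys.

{D, G}, {A, C, F, G}

Attribute G never appears on the right-hand side of any dependency, so G must belong to every candidate key.
{G}⁺ = {G}, which is not all of the schema, so we must add further attributes.
{D, G}⁺: DG→ACF adds A, C, F → {A, C, D, F, G}. Minimal: {G}⁺ = {G}; {D}⁺ = {D} — none reach the full schema.
{A, C, F, G}⁺: ACF→D adds D → {A, C, D, F, G}. Minimal: {C, F, G}⁺ = {C, F, G}; {A, F, G}⁺ = {A, F, G}; {A, C, G}⁺ = {A, C, G}; … — none reach the full schema.
Any other superkey contains one of these as a subset, so there are no further candidate keys.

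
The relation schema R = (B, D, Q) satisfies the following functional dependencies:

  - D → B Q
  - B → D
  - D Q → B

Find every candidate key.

(B); (D)

{B}⁺: B→D adds D; D→BQ adds Q → {B, D, Q}.
{D}⁺: D→BQ adds B, Q → {B, D, Q}.
Any other superkey contains one of these as a subset, so there are no further candidate keys.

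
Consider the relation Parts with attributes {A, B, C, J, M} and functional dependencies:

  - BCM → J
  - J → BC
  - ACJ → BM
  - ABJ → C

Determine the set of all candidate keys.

Attribute A never appears on the right-hand side of any dependency, so A must belong to every candidate key.
{A}⁺ = {A}, which is not all of the schema, so we must add further attributes.
{A, J}⁺: J→BC adds B, C; ACJ→BM adds M → {A, B, C, J, M}.
{A, B, C, M}⁺: BCM→J adds J → {A, B, C, J, M}.
Any other superkey contains one of these as a subset, so there are no further candidate keys.

{A, J}, {A, B, C, M}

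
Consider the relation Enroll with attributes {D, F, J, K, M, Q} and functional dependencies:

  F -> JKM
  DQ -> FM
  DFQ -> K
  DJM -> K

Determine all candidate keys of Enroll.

{D, Q}

{D, Q}⁺: DQ→FM adds F, M; DFQ→K adds K; F→JKM adds J → {D, F, J, K, M, Q}.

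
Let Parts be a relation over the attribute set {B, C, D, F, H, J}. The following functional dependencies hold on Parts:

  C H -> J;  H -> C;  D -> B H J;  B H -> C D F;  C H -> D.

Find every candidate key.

{D}, {H}

{D}⁺: D→BHJ adds B, H, J; BH→CDF adds C, F → {B, C, D, F, H, J}.
{H}⁺: H→C adds C; CH→D adds D; CH→J adds J; D→BHJ adds B; BH→CDF adds F → {B, C, D, F, H, J}.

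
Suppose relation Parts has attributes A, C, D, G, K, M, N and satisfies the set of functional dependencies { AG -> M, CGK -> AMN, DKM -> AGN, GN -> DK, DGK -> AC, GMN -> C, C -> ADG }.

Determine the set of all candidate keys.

(C, K); (C, N); (G, N); (D, G, K); (D, K, M)

{C, K}⁺: C→ADG adds A, D, G; AG→M adds M; CGK→AMN adds N → {A, C, D, G, K, M, N}. Minimal: {K}⁺ = {K}; {C}⁺ = {A, C, D, G, M} — none reach the full schema.
{C, N}⁺: C→ADG adds A, D, G; AG→M adds M; GN→DK adds K → {A, C, D, G, K, M, N}. Minimal: {N}⁺ = {N}; {C}⁺ = {A, C, D, G, M} — none reach the full schema.
{G, N}⁺: GN→DK adds D, K; DGK→AC adds A, C; AG→M adds M → {A, C, D, G, K, M, N}. Minimal: {N}⁺ = {N}; {G}⁺ = {G} — none reach the full schema.
{D, G, K}⁺: DGK→AC adds A, C; AG→M adds M; CGK→AMN adds N → {A, C, D, G, K, M, N}. Minimal: {G, K}⁺ = {G, K}; {D, K}⁺ = {D, K}; {D, G}⁺ = {D, G} — none reach the full schema.
{D, K, M}⁺: DKM→AGN adds A, G, N; DGK→AC adds C → {A, C, D, G, K, M, N}. Minimal: {K, M}⁺ = {K, M}; {D, M}⁺ = {D, M}; {D, K}⁺ = {D, K} — none reach the full schema.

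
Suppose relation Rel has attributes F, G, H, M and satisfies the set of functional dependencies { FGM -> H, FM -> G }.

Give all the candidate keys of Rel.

Attributes F, M never appear on any right-hand side, so every candidate key must contain {F, M}.
{F, M}⁺ = {F, G, H, M}, which is all of the schema, so {F, M} is the only candidate key.

{F, M}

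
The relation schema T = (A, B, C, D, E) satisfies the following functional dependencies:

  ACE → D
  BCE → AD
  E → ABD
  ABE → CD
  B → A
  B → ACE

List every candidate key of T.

(B); (E)

{B}⁺: B→A adds A; B→ACE adds C, E; ACE→D adds D → {A, B, C, D, E}.
{E}⁺: E→ABD adds A, B, D; ABE→CD adds C → {A, B, C, D, E}.
Any other superkey contains one of these as a subset, so there are no further candidate keys.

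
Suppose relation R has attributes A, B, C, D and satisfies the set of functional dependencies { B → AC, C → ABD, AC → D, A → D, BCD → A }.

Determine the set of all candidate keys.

{B}, {C}

{B}⁺: B→AC adds A, C; C→ABD adds D → {A, B, C, D}.
{C}⁺: C→ABD adds A, B, D → {A, B, C, D}.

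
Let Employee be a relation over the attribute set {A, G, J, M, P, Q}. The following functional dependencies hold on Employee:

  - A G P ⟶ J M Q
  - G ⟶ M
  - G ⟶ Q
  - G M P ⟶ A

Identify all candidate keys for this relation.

(G, P)

Attributes G, P never appear on any right-hand side, so every candidate key must contain {G, P}.
{G, P}⁺ = {A, G, J, M, P, Q}, which is all of the schema, so {G, P} is the only candidate key.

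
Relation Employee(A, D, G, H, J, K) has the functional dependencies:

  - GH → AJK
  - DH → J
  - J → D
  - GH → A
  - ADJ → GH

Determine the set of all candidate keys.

{A, J}⁺: J→D adds D; ADJ→GH adds G, H; GH→AJK adds K → {A, D, G, H, J, K}.
{G, H}⁺: GH→AJK adds A, J, K; J→D adds D → {A, D, G, H, J, K}.
{A, D, H}⁺: DH→J adds J; ADJ→GH adds G; GH→AJK adds K → {A, D, G, H, J, K}.

(A, J); (G, H); (A, D, H)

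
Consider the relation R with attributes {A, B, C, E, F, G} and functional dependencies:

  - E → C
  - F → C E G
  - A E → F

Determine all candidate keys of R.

Attributes A, B never appear on any right-hand side, so every candidate key must contain {A, B}.
{A, B}⁺ = {A, B}, which is not all of the schema, so we must add further attributes.
{A, B, E}⁺: E→C adds C; AE→F adds F; F→CEG adds G → {A, B, C, E, F, G}.
{A, B, F}⁺: F→CEG adds C, E, G → {A, B, C, E, F, G}.
Any other superkey contains one of these as a subset, so there are no further candidate keys.

{A, B, E}, {A, B, F}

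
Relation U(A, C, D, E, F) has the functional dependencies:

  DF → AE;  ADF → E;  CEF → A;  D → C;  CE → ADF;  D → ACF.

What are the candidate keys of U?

{D}, {C, E}

{D}⁺: D→C adds C; D→ACF adds A, F; DF→AE adds E → {A, C, D, E, F}.
{C, E}⁺: CE→ADF adds A, D, F → {A, C, D, E, F}.
Any other superkey contains one of these as a subset, so there are no further candidate keys.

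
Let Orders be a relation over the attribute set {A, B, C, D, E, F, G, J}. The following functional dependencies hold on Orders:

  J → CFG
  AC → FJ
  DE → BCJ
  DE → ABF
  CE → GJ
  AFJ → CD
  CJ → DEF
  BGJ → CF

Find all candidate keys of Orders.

(J), (A, C), (C, E), (D, E)

{J}⁺: J→CFG adds C, F, G; CJ→DEF adds D, E; DE→BCJ adds B; DE→ABF adds A → {A, B, C, D, E, F, G, J}.
{A, C}⁺: AC→FJ adds F, J; AFJ→CD adds D; CJ→DEF adds E; J→CFG adds G; DE→BCJ adds B → {A, B, C, D, E, F, G, J}. Minimal: {C}⁺ = {C}; {A}⁺ = {A} — none reach the full schema.
{C, E}⁺: CE→GJ adds G, J; CJ→DEF adds D, F; DE→BCJ adds B; DE→ABF adds A → {A, B, C, D, E, F, G, J}. Minimal: {E}⁺ = {E}; {C}⁺ = {C} — none reach the full schema.
{D, E}⁺: DE→BCJ adds B, C, J; DE→ABF adds A, F; CE→GJ adds G → {A, B, C, D, E, F, G, J}. Minimal: {E}⁺ = {E}; {D}⁺ = {D} — none reach the full schema.
Any other superkey contains one of these as a subset, so there are no further candidate keys.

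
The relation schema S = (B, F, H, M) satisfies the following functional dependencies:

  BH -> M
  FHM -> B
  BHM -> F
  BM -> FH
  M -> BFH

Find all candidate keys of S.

(M), (B, H)

{M}⁺: M→BFH adds B, F, H → {B, F, H, M}.
{B, H}⁺: BH→M adds M; BHM→F adds F → {B, F, H, M}.
Any other superkey contains one of these as a subset, so there are no further candidate keys.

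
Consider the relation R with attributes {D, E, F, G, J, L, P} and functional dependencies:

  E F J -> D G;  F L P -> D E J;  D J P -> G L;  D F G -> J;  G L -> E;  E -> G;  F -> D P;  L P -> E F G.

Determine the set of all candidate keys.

{E, F}⁺: E→G adds G; F→DP adds D, P; DFG→J adds J; DJP→GL adds L → {D, E, F, G, J, L, P}. Minimal: {F}⁺ = {D, F, P}; {E}⁺ = {E, G} — none reach the full schema.
{F, G}⁺: F→DP adds D, P; DFG→J adds J; DJP→GL adds L; GL→E adds E → {D, E, F, G, J, L, P}. Minimal: {G}⁺ = {G}; {F}⁺ = {D, F, P} — none reach the full schema.
{F, J}⁺: F→DP adds D, P; DJP→GL adds G, L; GL→E adds E → {D, E, F, G, J, L, P}. Minimal: {J}⁺ = {J}; {F}⁺ = {D, F, P} — none reach the full schema.
{F, L}⁺: F→DP adds D, P; LP→EFG adds E, G; FLP→DEJ adds J → {D, E, F, G, J, L, P}. Minimal: {L}⁺ = {L}; {F}⁺ = {D, F, P} — none reach the full schema.
{L, P}⁺: LP→EFG adds E, F, G; FLP→DEJ adds D, J → {D, E, F, G, J, L, P}. Minimal: {P}⁺ = {P}; {L}⁺ = {L} — none reach the full schema.
{D, J, P}⁺: DJP→GL adds G, L; GL→E adds E; LP→EFG adds F → {D, E, F, G, J, L, P}. Minimal: {J, P}⁺ = {J, P}; {D, P}⁺ = {D, P}; {D, J}⁺ = {D, J} — none reach the full schema.
Any other superkey contains one of these as a subset, so there are no further candidate keys.

{E, F}; {F, G}; {F, J}; {F, L}; {L, P}; {D, J, P}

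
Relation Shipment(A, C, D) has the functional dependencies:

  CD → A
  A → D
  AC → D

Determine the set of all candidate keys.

Attribute C never appears on the right-hand side of any dependency, so C must belong to every candidate key.
{C}⁺ = {C}, which is not all of the schema, so we must add further attributes.
{A, C}⁺: A→D adds D → {A, C, D}. Minimal: {C}⁺ = {C}; {A}⁺ = {A, D} — none reach the full schema.
{C, D}⁺: CD→A adds A → {A, C, D}. Minimal: {D}⁺ = {D}; {C}⁺ = {C} — none reach the full schema.

(A, C), (C, D)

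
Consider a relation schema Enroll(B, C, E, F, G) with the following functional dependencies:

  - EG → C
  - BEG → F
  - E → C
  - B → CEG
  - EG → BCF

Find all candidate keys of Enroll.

B; EG

{B}⁺: B→CEG adds C, E, G; EG→BCF adds F → {B, C, E, F, G}.
{E, G}⁺: EG→C adds C; EG→BCF adds B, F → {B, C, E, F, G}. Minimal: {G}⁺ = {G}; {E}⁺ = {C, E} — none reach the full schema.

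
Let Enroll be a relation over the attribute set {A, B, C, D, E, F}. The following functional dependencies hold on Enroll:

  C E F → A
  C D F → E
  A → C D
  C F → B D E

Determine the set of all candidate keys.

{A, F}⁺: A→CD adds C, D; CF→BDE adds B, E → {A, B, C, D, E, F}. Minimal: {F}⁺ = {F}; {A}⁺ = {A, C, D} — none reach the full schema.
{C, F}⁺: CF→BDE adds B, D, E; CEF→A adds A → {A, B, C, D, E, F}. Minimal: {F}⁺ = {F}; {C}⁺ = {C} — none reach the full schema.

{A, F}, {C, F}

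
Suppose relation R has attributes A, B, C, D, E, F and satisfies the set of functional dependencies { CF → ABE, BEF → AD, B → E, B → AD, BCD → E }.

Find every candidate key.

Attributes C, F never appear on any right-hand side, so every candidate key must contain {C, F}.
{C, F}⁺ = {A, B, C, D, E, F}, which is all of the schema, so {C, F} is the only candidate key.

CF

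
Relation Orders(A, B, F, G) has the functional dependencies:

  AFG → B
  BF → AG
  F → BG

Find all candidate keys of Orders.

{F}

Attribute F never appears on the right-hand side of any dependency, so F must belong to every candidate key.
{F}⁺ = {A, B, F, G}, which is all of the schema, so {F} is the only candidate key.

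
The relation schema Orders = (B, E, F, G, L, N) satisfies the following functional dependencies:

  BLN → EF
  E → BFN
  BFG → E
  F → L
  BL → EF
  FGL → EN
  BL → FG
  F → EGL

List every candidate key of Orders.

{E}⁺: E→BFN adds B, F, N; F→L adds L; BL→FG adds G → {B, E, F, G, L, N}.
{F}⁺: F→L adds L; F→EGL adds E, G; E→BFN adds B, N → {B, E, F, G, L, N}.
{B, L}⁺: BL→EF adds E, F; BL→FG adds G; E→BFN adds N → {B, E, F, G, L, N}.

E; F; BL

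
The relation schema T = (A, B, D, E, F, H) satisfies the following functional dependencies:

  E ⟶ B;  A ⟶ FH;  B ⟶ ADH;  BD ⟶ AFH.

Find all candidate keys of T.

{E}⁺: E→B adds B; B→ADH adds A, D, H; BD→AFH adds F → {A, B, D, E, F, H}.

{E}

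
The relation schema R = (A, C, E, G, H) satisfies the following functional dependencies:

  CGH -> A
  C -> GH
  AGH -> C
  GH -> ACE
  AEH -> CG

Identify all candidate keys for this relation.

{C}, {G, H}, {A, E, H}

{C}⁺: C→GH adds G, H; GH→ACE adds A, E → {A, C, E, G, H}.
{G, H}⁺: GH→ACE adds A, C, E → {A, C, E, G, H}. Minimal: {H}⁺ = {H}; {G}⁺ = {G} — none reach the full schema.
{A, E, H}⁺: AEH→CG adds C, G → {A, C, E, G, H}. Minimal: {E, H}⁺ = {E, H}; {A, H}⁺ = {A, H}; {A, E}⁺ = {A, E} — none reach the full schema.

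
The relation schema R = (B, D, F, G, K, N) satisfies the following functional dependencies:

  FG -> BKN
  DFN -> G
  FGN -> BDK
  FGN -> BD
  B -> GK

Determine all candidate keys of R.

BF; FG; DFN

Attribute F never appears on the right-hand side of any dependency, so F must belong to every candidate key.
{F}⁺ = {F}, which is not all of the schema, so we must add further attributes.
{B, F}⁺: B→GK adds G, K; FG→BKN adds N; FGN→BDK adds D → {B, D, F, G, K, N}. Minimal: {F}⁺ = {F}; {B}⁺ = {B, G, K} — none reach the full schema.
{F, G}⁺: FG→BKN adds B, K, N; FGN→BDK adds D → {B, D, F, G, K, N}. Minimal: {G}⁺ = {G}; {F}⁺ = {F} — none reach the full schema.
{D, F, N}⁺: DFN→G adds G; FGN→BDK adds B, K → {B, D, F, G, K, N}. Minimal: {F, N}⁺ = {F, N}; {D, N}⁺ = {D, N}; {D, F}⁺ = {D, F} — none reach the full schema.
Any other superkey contains one of these as a subset, so there are no further candidate keys.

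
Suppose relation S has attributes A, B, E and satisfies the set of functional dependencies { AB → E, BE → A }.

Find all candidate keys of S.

(A, B), (B, E)

{A, B}⁺: AB→E adds E → {A, B, E}. Minimal: {B}⁺ = {B}; {A}⁺ = {A} — none reach the full schema.
{B, E}⁺: BE→A adds A → {A, B, E}. Minimal: {E}⁺ = {E}; {B}⁺ = {B} — none reach the full schema.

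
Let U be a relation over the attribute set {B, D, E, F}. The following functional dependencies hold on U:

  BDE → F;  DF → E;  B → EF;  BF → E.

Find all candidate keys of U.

{B, D}

Attributes B, D never appear on any right-hand side, so every candidate key must contain {B, D}.
{B, D}⁺ = {B, D, E, F}, which is all of the schema, so {B, D} is the only candidate key.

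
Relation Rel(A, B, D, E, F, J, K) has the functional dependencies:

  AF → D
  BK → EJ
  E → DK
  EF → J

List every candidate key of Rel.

ABEF, ABFK

Attributes A, B, F never appear on any right-hand side, so every candidate key must contain {A, B, F}.
{A, B, F}⁺ = {A, B, D, F}, which is not all of the schema, so we must add further attributes.
{A, B, E, F}⁺: AF→D adds D; E→DK adds K; EF→J adds J → {A, B, D, E, F, J, K}. Minimal: {B, E, F}⁺ = {B, D, E, F, J, K}; {A, E, F}⁺ = {A, D, E, F, J, K}; {A, B, F}⁺ = {A, B, D, F}; … — none reach the full schema.
{A, B, F, K}⁺: AF→D adds D; BK→EJ adds E, J → {A, B, D, E, F, J, K}. Minimal: {B, F, K}⁺ = {B, D, E, F, J, K}; {A, F, K}⁺ = {A, D, F, K}; {A, B, K}⁺ = {A, B, D, E, J, K}; … — none reach the full schema.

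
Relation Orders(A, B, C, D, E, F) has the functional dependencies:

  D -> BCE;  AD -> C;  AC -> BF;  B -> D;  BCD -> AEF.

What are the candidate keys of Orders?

{B}⁺: B→D adds D; D→BCE adds C, E; BCD→AEF adds A, F → {A, B, C, D, E, F}.
{D}⁺: D→BCE adds B, C, E; BCD→AEF adds A, F → {A, B, C, D, E, F}.
{A, C}⁺: AC→BF adds B, F; B→D adds D; BCD→AEF adds E → {A, B, C, D, E, F}.
Any other superkey contains one of these as a subset, so there are no further candidate keys.

B; D; AC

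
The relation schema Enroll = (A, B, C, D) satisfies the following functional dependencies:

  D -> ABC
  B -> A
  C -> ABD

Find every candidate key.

{C}⁺: C→ABD adds A, B, D → {A, B, C, D}.
{D}⁺: D→ABC adds A, B, C → {A, B, C, D}.
Any other superkey contains one of these as a subset, so there are no further candidate keys.

{C}; {D}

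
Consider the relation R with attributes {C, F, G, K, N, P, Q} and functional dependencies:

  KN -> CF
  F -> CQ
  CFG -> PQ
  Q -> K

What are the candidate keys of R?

Attributes G, N never appear on any right-hand side, so every candidate key must contain {G, N}.
{G, N}⁺ = {G, N}, which is not all of the schema, so we must add further attributes.
{F, G, N}⁺: F→CQ adds C, Q; CFG→PQ adds P; Q→K adds K → {C, F, G, K, N, P, Q}. Minimal: {G, N}⁺ = {G, N}; {F, N}⁺ = {C, F, K, N, Q}; {F, G}⁺ = {C, F, G, K, P, Q} — none reach the full schema.
{G, K, N}⁺: KN→CF adds C, F; F→CQ adds Q; CFG→PQ adds P → {C, F, G, K, N, P, Q}. Minimal: {K, N}⁺ = {C, F, K, N, Q}; {G, N}⁺ = {G, N}; {G, K}⁺ = {G, K} — none reach the full schema.
{G, N, Q}⁺: Q→K adds K; KN→CF adds C, F; CFG→PQ adds P → {C, F, G, K, N, P, Q}. Minimal: {N, Q}⁺ = {C, F, K, N, Q}; {G, Q}⁺ = {G, K, Q}; {G, N}⁺ = {G, N} — none reach the full schema.

{F, G, N}, {G, K, N}, {G, N, Q}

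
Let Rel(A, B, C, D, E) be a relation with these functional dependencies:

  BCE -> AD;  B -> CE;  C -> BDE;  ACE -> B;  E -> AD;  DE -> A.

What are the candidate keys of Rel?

{B}; {C}

{B}⁺: B→CE adds C, E; C→BDE adds D; E→AD adds A → {A, B, C, D, E}.
{C}⁺: C→BDE adds B, D, E; E→AD adds A → {A, B, C, D, E}.
Any other superkey contains one of these as a subset, so there are no further candidate keys.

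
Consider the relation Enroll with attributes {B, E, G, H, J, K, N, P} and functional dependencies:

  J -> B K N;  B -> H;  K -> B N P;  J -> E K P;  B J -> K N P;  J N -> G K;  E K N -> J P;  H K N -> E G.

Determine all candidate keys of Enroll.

{J}, {K}

{J}⁺: J→BKN adds B, K, N; B→H adds H; K→BNP adds P; J→EKP adds E; JN→GK adds G → {B, E, G, H, J, K, N, P}.
{K}⁺: K→BNP adds B, N, P; B→H adds H; HKN→EG adds E, G; EKN→JP adds J → {B, E, G, H, J, K, N, P}.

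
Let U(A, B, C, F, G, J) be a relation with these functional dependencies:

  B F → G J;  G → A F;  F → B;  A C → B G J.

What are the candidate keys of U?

Attribute C never appears on the right-hand side of any dependency, so C must belong to every candidate key.
{C}⁺ = {C}, which is not all of the schema, so we must add further attributes.
{A, C}⁺: AC→BGJ adds B, G, J; G→AF adds F → {A, B, C, F, G, J}. Minimal: {C}⁺ = {C}; {A}⁺ = {A} — none reach the full schema.
{C, F}⁺: F→B adds B; BF→GJ adds G, J; G→AF adds A → {A, B, C, F, G, J}. Minimal: {F}⁺ = {A, B, F, G, J}; {C}⁺ = {C} — none reach the full schema.
{C, G}⁺: G→AF adds A, F; F→B adds B; AC→BGJ adds J → {A, B, C, F, G, J}. Minimal: {G}⁺ = {A, B, F, G, J}; {C}⁺ = {C} — none reach the full schema.
Any other superkey contains one of these as a subset, so there are no further candidate keys.

{A, C}, {C, F}, {C, G}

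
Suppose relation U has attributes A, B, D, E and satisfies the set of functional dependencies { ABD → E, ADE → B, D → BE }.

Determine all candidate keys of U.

Attributes A, D never appear on any right-hand side, so every candidate key must contain {A, D}.
{A, D}⁺ = {A, B, D, E}, which is all of the schema, so {A, D} is the only candidate key.

(A, D)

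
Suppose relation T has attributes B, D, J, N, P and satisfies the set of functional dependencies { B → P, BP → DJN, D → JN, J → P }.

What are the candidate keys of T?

B

Attribute B never appears on the right-hand side of any dependency, so B must belong to every candidate key.
{B}⁺ = {B, D, J, N, P}, which is all of the schema, so {B} is the only candidate key.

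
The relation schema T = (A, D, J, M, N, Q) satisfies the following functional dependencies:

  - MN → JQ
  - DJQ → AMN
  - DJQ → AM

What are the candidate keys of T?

Attribute D never appears on the right-hand side of any dependency, so D must belong to every candidate key.
{D}⁺ = {D}, which is not all of the schema, so we must add further attributes.
{D, J, Q}⁺: DJQ→AMN adds A, M, N → {A, D, J, M, N, Q}. Minimal: {J, Q}⁺ = {J, Q}; {D, Q}⁺ = {D, Q}; {D, J}⁺ = {D, J} — none reach the full schema.
{D, M, N}⁺: MN→JQ adds J, Q; DJQ→AMN adds A → {A, D, J, M, N, Q}. Minimal: {M, N}⁺ = {J, M, N, Q}; {D, N}⁺ = {D, N}; {D, M}⁺ = {D, M} — none reach the full schema.

DJQ; DMN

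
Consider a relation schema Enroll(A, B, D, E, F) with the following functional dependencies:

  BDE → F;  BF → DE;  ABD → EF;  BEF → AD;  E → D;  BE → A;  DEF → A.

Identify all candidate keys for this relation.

Attribute B never appears on the right-hand side of any dependency, so B must belong to every candidate key.
{B}⁺ = {B}, which is not all of the schema, so we must add further attributes.
{B, E}⁺: E→D adds D; BE→A adds A; BDE→F adds F → {A, B, D, E, F}. Minimal: {E}⁺ = {D, E}; {B}⁺ = {B} — none reach the full schema.
{B, F}⁺: BF→DE adds D, E; BEF→AD adds A → {A, B, D, E, F}. Minimal: {F}⁺ = {F}; {B}⁺ = {B} — none reach the full schema.
{A, B, D}⁺: ABD→EF adds E, F → {A, B, D, E, F}. Minimal: {B, D}⁺ = {B, D}; {A, D}⁺ = {A, D}; {A, B}⁺ = {A, B} — none reach the full schema.
Any other superkey contains one of these as a subset, so there are no further candidate keys.

(B, E), (B, F), (A, B, D)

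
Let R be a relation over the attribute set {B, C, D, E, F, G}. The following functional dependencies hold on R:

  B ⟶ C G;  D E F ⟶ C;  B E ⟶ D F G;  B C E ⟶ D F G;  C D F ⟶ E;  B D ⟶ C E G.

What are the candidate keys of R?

{B, D}, {B, E}

Attribute B never appears on the right-hand side of any dependency, so B must belong to every candidate key.
{B}⁺ = {B, C, G}, which is not all of the schema, so we must add further attributes.
{B, D}⁺: B→CG adds C, G; BD→CEG adds E; BE→DFG adds F → {B, C, D, E, F, G}. Minimal: {D}⁺ = {D}; {B}⁺ = {B, C, G} — none reach the full schema.
{B, E}⁺: B→CG adds C, G; BE→DFG adds D, F → {B, C, D, E, F, G}. Minimal: {E}⁺ = {E}; {B}⁺ = {B, C, G} — none reach the full schema.
Any other superkey contains one of these as a subset, so there are no further candidate keys.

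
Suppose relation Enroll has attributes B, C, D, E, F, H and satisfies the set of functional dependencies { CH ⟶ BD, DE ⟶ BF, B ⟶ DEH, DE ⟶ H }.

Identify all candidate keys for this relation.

{B, C}, {C, H}, {C, D, E}

{B, C}⁺: B→DEH adds D, E, H; DE→BF adds F → {B, C, D, E, F, H}. Minimal: {C}⁺ = {C}; {B}⁺ = {B, D, E, F, H} — none reach the full schema.
{C, H}⁺: CH→BD adds B, D; B→DEH adds E; DE→BF adds F → {B, C, D, E, F, H}. Minimal: {H}⁺ = {H}; {C}⁺ = {C} — none reach the full schema.
{C, D, E}⁺: DE→BF adds B, F; B→DEH adds H → {B, C, D, E, F, H}. Minimal: {D, E}⁺ = {B, D, E, F, H}; {C, E}⁺ = {C, E}; {C, D}⁺ = {C, D} — none reach the full schema.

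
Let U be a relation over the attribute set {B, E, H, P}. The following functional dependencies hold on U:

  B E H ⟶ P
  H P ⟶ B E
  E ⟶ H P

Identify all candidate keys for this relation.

{E}⁺: E→HP adds H, P; HP→BE adds B → {B, E, H, P}.
{H, P}⁺: HP→BE adds B, E → {B, E, H, P}.

E, HP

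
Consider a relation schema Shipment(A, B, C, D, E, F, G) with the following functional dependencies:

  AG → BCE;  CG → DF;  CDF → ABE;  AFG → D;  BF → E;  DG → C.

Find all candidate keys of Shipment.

Attribute G never appears on the right-hand side of any dependency, so G must belong to every candidate key.
{G}⁺ = {G}, which is not all of the schema, so we must add further attributes.
{A, G}⁺: AG→BCE adds B, C, E; CG→DF adds D, F → {A, B, C, D, E, F, G}. Minimal: {G}⁺ = {G}; {A}⁺ = {A} — none reach the full schema.
{C, G}⁺: CG→DF adds D, F; CDF→ABE adds A, B, E → {A, B, C, D, E, F, G}. Minimal: {G}⁺ = {G}; {C}⁺ = {C} — none reach the full schema.
{D, G}⁺: DG→C adds C; CG→DF adds F; CDF→ABE adds A, B, E → {A, B, C, D, E, F, G}. Minimal: {G}⁺ = {G}; {D}⁺ = {D} — none reach the full schema.

(A, G), (C, G), (D, G)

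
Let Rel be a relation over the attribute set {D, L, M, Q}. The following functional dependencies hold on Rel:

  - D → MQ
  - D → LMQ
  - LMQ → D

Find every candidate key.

D, LMQ

{D}⁺: D→MQ adds M, Q; D→LMQ adds L → {D, L, M, Q}.
{L, M, Q}⁺: LMQ→D adds D → {D, L, M, Q}.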